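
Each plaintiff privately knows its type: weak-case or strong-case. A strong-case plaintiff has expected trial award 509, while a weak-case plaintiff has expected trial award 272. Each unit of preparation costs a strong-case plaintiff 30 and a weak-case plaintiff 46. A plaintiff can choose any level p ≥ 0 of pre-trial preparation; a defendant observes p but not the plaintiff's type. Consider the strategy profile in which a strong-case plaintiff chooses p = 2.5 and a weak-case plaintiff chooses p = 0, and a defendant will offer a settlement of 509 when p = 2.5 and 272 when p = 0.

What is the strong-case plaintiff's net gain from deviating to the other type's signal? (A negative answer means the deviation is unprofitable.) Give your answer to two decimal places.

Playing p = 2.5 the strong-case plaintiff receives 509 − 30 × 2.5 = 434.
Deviating to p = 0 yields 272 instead.
Gain from deviating: 272 − 434 = -162.00.
The gain is negative, so the strong-case type's incentive-compatibility constraint is satisfied.

-162.00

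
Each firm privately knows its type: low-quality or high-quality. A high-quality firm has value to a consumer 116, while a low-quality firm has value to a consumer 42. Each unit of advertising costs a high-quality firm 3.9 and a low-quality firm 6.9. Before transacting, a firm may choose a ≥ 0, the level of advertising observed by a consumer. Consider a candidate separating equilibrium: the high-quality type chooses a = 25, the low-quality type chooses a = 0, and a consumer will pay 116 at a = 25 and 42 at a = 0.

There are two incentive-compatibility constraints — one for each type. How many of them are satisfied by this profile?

1

High-quality type: signal → 116 − 3.9 × 25 = 18.5; deviate to 0 → 42. IC fails (18.5 < 42).
Low-quality type: stay at 0 → 42; mimic → 116 − 6.9 × 25 = -56.5. IC holds (42 ≥ -56.5).
1 of 2 constraints hold, so this profile is not an equilibrium.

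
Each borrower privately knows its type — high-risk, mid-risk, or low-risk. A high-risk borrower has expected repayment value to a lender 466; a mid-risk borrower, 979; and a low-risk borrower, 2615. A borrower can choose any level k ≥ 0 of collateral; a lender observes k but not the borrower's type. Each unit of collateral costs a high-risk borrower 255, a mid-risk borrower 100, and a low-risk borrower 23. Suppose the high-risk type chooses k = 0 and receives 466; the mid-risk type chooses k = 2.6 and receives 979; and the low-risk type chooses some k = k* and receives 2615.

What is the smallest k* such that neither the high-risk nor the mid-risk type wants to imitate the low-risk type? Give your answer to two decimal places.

18.96

Mid-risk type (on-path payoff 979 − 100×2.6 = 719) won't mimic when 719 ≥ 2615 − 100·k*, i.e. k* ≥ 18.96.
High-risk type (on-path payoff 466) won't mimic when 466 ≥ 2615 − 255·k*, i.e. k* ≥ 8.43.
Both must hold, so k* = max(8.43, 18.96) = 18.96. The mid-risk type's constraint binds.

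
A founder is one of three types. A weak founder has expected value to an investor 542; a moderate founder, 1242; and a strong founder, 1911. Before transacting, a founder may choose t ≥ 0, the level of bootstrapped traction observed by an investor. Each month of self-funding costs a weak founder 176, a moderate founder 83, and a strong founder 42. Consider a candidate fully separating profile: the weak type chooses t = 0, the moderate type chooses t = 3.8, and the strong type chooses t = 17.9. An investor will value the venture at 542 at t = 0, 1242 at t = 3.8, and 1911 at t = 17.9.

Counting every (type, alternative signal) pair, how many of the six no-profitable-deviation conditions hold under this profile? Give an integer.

5

Weak (own payoff 542): to t=3.8 gives 1242 − 176×3.8 = 573.2 → profitable ✗; to t=17.9 gives 1911 − 176×17.9 = -1239.4 → no gain ✓.
Strong (own payoff 1911 − 42×17.9 = 1159.2): to t=0 gives 542 → no gain ✓; to t=3.8 gives 1242 − 42×3.8 = 1082.4 → no gain ✓.
Moderate (own payoff 1242 − 83×3.8 = 926.6): to t=0 gives 542 → no gain ✓; to t=17.9 gives 1911 − 83×17.9 = 425.3 → no gain ✓.
5 of the 6 constraints hold; not an equilibrium.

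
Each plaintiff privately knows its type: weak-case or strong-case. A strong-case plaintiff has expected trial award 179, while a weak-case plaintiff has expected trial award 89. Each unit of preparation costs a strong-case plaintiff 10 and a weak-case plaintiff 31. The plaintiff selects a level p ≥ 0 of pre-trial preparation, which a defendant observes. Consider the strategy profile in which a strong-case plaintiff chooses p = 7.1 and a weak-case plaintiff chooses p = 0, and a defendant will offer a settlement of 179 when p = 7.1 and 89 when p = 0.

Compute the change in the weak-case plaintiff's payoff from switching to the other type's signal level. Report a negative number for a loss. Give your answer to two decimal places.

Playing p = 0 the weak-case plaintiff receives 89.
Deviating to p = 7.1 brings payment 179 at cost 31 × 7.1 = 220.1, netting -41.1.
Gain from deviating: -41.1 − 89 = -130.10.
The gain is negative, so the weak-case type's incentive-compatibility constraint is satisfied.

-130.10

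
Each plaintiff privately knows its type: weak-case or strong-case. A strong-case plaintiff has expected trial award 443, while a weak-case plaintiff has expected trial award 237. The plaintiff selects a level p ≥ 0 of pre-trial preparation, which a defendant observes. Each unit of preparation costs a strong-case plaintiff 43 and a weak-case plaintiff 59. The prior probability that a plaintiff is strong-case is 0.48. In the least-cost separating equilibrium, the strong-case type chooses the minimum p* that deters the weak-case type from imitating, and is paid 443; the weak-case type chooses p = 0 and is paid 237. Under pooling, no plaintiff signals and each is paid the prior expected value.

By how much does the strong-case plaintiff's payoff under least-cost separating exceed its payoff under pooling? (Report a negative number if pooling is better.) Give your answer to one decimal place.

Least-cost separating signal: p* solves 237 = 443 − 59·p*, so p* = (443 − 237)/59 ≈ 3.4915.
Strong-case type's separating payoff: 443 − 43 × p* = 443 − 43 × (443 − 237)/59 = 443 − 8858/59 ≈ 292.864.
Pooling payoff: 0.48 × 443 + 0.52 × 237 = 335.88.
Difference: 292.864 − 335.88 = -43.016, i.e. -43.0 to one decimal place.
The strong-case type would prefer the pooling outcome.

-43.0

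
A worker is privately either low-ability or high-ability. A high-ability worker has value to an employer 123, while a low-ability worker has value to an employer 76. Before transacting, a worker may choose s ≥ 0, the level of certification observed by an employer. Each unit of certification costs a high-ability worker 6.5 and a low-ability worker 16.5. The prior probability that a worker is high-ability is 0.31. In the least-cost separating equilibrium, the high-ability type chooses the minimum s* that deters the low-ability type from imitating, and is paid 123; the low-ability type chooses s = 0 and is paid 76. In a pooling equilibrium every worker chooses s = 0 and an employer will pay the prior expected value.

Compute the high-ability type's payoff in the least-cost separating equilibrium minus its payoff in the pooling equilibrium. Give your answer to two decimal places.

13.91

Least-cost separating signal: s* solves 76 = 123 − 16.5·s*, so s* = (123 − 76)/16.5 ≈ 2.8485.
High-ability type's separating payoff: 123 − 6.5 × s* = 123 − 6.5 × (123 − 76)/16.5 = 123 − 305.5/16.5 ≈ 104.4848.
Pooling payoff: 0.31 × 123 + 0.69 × 76 = 90.57.
Difference: 104.4848 − 90.57 = 13.9148, i.e. 13.91 to two decimal places.
The high-ability type prefers to separate.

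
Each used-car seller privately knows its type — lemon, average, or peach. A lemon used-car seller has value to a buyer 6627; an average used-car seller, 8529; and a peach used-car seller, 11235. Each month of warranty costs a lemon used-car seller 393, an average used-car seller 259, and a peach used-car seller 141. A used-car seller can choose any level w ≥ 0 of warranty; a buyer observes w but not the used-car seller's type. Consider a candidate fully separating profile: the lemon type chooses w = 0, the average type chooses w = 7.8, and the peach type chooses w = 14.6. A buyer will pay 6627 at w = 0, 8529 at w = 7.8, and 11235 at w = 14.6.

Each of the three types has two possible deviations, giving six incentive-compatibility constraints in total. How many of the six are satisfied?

Peach (own payoff 11235 − 141×14.6 = 9176.4): to w=0 gives 6627 → no gain ✓; to w=7.8 gives 8529 − 141×7.8 = 7429.2 → no gain ✓.
Lemon (own payoff 6627): to w=7.8 gives 8529 − 393×7.8 = 5463.6 → no gain ✓; to w=14.6 gives 11235 − 393×14.6 = 5497.2 → no gain ✓.
Average (own payoff 8529 − 259×7.8 = 6508.8): to w=0 gives 6627 → profitable ✗; to w=14.6 gives 11235 − 259×14.6 = 7453.6 → profitable ✗.
4 of the 6 constraints hold; not an equilibrium.

4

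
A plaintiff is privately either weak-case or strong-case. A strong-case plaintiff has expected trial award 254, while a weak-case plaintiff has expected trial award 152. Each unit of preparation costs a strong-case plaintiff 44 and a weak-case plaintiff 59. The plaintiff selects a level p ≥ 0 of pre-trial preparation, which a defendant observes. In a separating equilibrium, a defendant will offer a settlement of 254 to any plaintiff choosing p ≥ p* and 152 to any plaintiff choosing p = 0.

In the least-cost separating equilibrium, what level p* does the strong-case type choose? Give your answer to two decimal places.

1.73

A weak-case plaintiff choosing p = 0 receives 152.
Imitating at p* instead would pay 254 at cost 59·p*, netting 254 − 59·p*.
Indifference: 152 = 254 − 59·p*, so p* = (254 − 152) / 59 ≈ 1.73.
At p* the weak-case type's incentive constraint just binds; the strong-case type strictly prefers p* since its per-unit cost is lower.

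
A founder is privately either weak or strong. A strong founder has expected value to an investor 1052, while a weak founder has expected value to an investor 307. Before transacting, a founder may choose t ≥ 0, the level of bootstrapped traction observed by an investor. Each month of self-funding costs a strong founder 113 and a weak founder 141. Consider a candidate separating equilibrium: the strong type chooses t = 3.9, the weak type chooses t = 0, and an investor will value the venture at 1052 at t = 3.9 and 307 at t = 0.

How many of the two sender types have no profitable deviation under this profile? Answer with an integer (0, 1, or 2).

1

Weak type: stay at 0 → 307; mimic → 1052 − 141 × 3.9 = 502.1. IC fails (307 < 502.1).
Strong type: signal → 1052 − 113 × 3.9 = 611.3; deviate to 0 → 307. IC holds (611.3 ≥ 307).
1 of 2 constraints hold, so this profile is not an equilibrium.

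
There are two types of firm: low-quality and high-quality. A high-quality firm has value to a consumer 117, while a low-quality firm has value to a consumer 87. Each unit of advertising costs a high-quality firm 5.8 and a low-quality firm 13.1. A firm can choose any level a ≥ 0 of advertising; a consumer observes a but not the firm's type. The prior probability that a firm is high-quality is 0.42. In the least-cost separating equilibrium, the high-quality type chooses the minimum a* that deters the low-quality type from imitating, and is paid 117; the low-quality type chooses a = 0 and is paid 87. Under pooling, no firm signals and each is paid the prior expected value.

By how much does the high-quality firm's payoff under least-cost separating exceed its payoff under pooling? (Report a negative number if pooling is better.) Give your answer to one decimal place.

4.1

Least-cost separating signal: a* solves 87 = 117 − 13.1·a*, so a* = (117 − 87)/13.1 ≈ 2.2901.
High-quality type's separating payoff: 117 − 5.8 × a* = 117 − 5.8 × (117 − 87)/13.1 = 117 − 174/13.1 ≈ 103.718.
Pooling payoff: 0.42 × 117 + 0.58 × 87 = 99.6.
Difference: 103.718 − 99.6 = 4.118, i.e. 4.1 to one decimal place.
The high-quality type prefers to separate.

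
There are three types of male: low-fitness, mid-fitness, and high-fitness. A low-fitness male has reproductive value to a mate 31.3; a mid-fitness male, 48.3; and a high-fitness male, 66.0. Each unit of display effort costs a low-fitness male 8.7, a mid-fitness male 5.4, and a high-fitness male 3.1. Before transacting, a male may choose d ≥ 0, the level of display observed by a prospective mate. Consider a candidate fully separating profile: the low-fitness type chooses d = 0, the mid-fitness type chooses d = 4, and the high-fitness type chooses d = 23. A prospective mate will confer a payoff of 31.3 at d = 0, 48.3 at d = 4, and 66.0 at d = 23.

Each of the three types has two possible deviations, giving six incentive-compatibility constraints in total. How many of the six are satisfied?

3

Mid-fitness (own payoff 48.3 − 5.4×4 = 26.7): to d=0 gives 31.3 → profitable ✗; to d=23 gives 66.0 − 5.4×23 = -58.2 → no gain ✓.
High-fitness (own payoff 66.0 − 3.1×23 = -5.3): to d=0 gives 31.3 → profitable ✗; to d=4 gives 48.3 − 3.1×4 = 35.9 → profitable ✗.
Low-fitness (own payoff 31.3): to d=4 gives 48.3 − 8.7×4 = 13.5 → no gain ✓; to d=23 gives 66.0 − 8.7×23 = -134.1 → no gain ✓.
3 of the 6 constraints hold; not an equilibrium.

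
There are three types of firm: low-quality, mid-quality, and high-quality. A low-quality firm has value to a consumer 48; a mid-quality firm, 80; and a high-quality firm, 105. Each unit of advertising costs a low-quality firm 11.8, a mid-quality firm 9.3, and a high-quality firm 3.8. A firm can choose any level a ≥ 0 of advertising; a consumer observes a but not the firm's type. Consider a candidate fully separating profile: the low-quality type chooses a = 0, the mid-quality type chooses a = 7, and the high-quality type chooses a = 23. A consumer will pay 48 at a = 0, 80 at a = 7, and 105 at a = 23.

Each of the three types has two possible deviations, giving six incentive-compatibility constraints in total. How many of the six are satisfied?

3

High-quality (own payoff 105 − 3.8×23 = 17.6): to a=0 gives 48 → profitable ✗; to a=7 gives 80 − 3.8×7 = 53.4 → profitable ✗.
Mid-quality (own payoff 80 − 9.3×7 = 14.9): to a=0 gives 48 → profitable ✗; to a=23 gives 105 − 9.3×23 = -108.9 → no gain ✓.
Low-quality (own payoff 48): to a=7 gives 80 − 11.8×7 = -2.6 → no gain ✓; to a=23 gives 105 − 11.8×23 = -166.4 → no gain ✓.
3 of the 6 constraints hold; not an equilibrium.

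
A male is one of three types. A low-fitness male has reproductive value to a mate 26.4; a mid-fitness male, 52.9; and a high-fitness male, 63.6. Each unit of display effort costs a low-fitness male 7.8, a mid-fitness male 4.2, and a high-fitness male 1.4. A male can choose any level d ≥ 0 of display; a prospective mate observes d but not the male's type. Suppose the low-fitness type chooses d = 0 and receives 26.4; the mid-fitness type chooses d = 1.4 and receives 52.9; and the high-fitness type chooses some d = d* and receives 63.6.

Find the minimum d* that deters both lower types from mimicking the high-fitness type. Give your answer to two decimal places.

Mid-fitness type (on-path payoff 52.9 − 4.2×1.4 = 47.02) won't mimic when 47.02 ≥ 63.6 − 4.2·d*, i.e. d* ≥ 3.95.
Low-fitness type (on-path payoff 26.4) won't mimic when 26.4 ≥ 63.6 − 7.8·d*, i.e. d* ≥ 4.77.
Both must hold, so d* = max(4.77, 3.95) = 4.77. The low-fitness type's constraint binds.

4.77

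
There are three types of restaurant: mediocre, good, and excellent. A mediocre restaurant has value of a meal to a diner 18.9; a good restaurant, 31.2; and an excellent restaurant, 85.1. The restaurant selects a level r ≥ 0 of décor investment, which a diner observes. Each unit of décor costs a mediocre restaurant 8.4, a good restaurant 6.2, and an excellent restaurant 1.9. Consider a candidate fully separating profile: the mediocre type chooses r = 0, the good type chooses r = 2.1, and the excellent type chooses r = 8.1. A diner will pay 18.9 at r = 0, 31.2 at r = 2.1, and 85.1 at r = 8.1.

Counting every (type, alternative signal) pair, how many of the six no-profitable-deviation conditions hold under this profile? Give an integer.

4

Excellent (own payoff 85.1 − 1.9×8.1 = 69.71): to r=0 gives 18.9 → no gain ✓; to r=2.1 gives 31.2 − 1.9×2.1 = 27.21 → no gain ✓.
Good (own payoff 31.2 − 6.2×2.1 = 18.18): to r=0 gives 18.9 → profitable ✗; to r=8.1 gives 85.1 − 6.2×8.1 = 34.88 → profitable ✗.
Mediocre (own payoff 18.9): to r=2.1 gives 31.2 − 8.4×2.1 = 13.56 → no gain ✓; to r=8.1 gives 85.1 − 8.4×8.1 = 17.06 → no gain ✓.
4 of the 6 constraints hold; not an equilibrium.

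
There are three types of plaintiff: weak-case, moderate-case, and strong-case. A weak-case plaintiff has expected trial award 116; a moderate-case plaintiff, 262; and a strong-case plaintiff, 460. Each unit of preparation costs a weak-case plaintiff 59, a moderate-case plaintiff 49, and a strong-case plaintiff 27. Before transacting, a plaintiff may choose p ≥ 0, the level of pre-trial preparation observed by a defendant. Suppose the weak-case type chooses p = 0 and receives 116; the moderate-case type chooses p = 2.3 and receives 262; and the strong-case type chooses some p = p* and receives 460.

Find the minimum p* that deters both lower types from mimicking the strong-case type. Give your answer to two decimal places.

Weak-case type (on-path payoff 116) won't mimic when 116 ≥ 460 − 59·p*, i.e. p* ≥ 5.83.
Moderate-case type (on-path payoff 262 − 49×2.3 = 149.3) won't mimic when 149.3 ≥ 460 − 49·p*, i.e. p* ≥ 6.34.
Both must hold, so p* = max(5.83, 6.34) = 6.34. The moderate-case type's constraint binds.

6.34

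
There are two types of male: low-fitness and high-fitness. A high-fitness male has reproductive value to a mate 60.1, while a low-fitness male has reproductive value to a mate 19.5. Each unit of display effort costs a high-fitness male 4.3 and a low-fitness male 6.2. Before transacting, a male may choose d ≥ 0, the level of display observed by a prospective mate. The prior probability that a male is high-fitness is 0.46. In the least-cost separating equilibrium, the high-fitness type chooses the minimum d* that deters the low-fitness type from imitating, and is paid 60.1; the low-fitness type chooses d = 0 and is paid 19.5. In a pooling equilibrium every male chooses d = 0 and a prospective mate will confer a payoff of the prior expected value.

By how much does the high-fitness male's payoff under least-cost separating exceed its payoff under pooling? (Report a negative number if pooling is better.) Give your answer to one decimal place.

-6.2

Least-cost separating signal: d* solves 19.5 = 60.1 − 6.2·d*, so d* = (60.1 − 19.5)/6.2 ≈ 6.5484.
High-fitness type's separating payoff: 60.1 − 4.3 × d* = 60.1 − 4.3 × (60.1 − 19.5)/6.2 = 60.1 − 174.58/6.2 ≈ 31.942.
Pooling payoff: 0.46 × 60.1 + 0.54 × 19.5 = 38.176.
Difference: 31.942 − 38.176 = -6.234, i.e. -6.2 to one decimal place.
The high-fitness type would prefer the pooling outcome.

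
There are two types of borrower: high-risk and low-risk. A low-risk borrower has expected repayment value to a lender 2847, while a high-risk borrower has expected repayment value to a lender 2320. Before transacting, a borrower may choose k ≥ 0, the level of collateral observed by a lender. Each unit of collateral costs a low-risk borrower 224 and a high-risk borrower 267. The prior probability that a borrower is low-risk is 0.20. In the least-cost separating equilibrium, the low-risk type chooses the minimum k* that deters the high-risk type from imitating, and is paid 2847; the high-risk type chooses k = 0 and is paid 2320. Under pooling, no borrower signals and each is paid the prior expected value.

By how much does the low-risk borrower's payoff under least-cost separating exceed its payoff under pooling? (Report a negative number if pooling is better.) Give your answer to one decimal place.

Least-cost separating signal: k* solves 2320 = 2847 − 267·k*, so k* = (2847 − 2320)/267 ≈ 1.9738.
Low-risk type's separating payoff: 2847 − 224 × k* = 2847 − 224 × (2847 − 2320)/267 = 2847 − 118048/267 ≈ 2404.873.
Pooling payoff: 0.20 × 2847 + 0.80 × 2320 = 2425.4.
Difference: 2404.873 − 2425.4 = -20.527, i.e. -20.5 to one decimal place.
The low-risk type would prefer the pooling outcome.

-20.5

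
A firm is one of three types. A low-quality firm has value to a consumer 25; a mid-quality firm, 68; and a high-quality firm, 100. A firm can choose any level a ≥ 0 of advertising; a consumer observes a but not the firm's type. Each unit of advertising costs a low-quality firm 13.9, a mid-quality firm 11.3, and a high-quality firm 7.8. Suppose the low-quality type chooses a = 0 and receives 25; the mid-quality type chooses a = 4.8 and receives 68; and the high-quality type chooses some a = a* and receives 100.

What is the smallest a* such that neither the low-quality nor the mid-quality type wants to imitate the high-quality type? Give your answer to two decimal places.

Low-quality type (on-path payoff 25) won't mimic when 25 ≥ 100 − 13.9·a*, i.e. a* ≥ 5.40.
Mid-quality type (on-path payoff 68 − 11.3×4.8 = 13.76) won't mimic when 13.76 ≥ 100 − 11.3·a*, i.e. a* ≥ 7.63.
Both must hold, so a* = max(5.40, 7.63) = 7.63. The mid-quality type's constraint binds.

7.63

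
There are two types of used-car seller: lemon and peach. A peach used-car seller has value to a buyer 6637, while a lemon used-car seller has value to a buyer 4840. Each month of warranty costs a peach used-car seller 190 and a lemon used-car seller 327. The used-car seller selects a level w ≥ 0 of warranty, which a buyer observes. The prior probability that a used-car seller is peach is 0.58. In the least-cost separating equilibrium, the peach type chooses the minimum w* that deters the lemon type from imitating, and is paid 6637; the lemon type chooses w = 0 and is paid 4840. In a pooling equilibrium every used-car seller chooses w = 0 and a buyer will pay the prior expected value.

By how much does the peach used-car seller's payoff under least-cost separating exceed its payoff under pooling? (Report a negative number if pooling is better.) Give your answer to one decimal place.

-289.4

Least-cost separating signal: w* solves 4840 = 6637 − 327·w*, so w* = (6637 − 4840)/327 ≈ 5.4954.
Peach type's separating payoff: 6637 − 190 × w* = 6637 − 190 × (6637 − 4840)/327 = 6637 − 341430/327 ≈ 5592.872.
Pooling payoff: 0.58 × 6637 + 0.42 × 4840 = 5882.26.
Difference: 5592.872 − 5882.26 = -289.388, i.e. -289.4 to one decimal place.
The peach type would prefer the pooling outcome.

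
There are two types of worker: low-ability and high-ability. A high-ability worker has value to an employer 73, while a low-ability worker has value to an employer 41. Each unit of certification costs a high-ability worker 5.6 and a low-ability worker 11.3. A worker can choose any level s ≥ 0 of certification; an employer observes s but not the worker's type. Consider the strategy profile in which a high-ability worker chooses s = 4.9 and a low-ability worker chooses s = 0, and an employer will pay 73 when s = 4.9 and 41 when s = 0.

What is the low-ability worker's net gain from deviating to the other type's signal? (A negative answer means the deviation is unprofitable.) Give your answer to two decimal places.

-23.37

Playing s = 0 the low-ability worker receives 41.
Deviating to s = 4.9 brings payment 73 at cost 11.3 × 4.9 = 55.37, netting 17.63.
Gain from deviating: 17.63 − 41 = -23.37.
The gain is negative, so the low-ability type's incentive-compatibility constraint is satisfied.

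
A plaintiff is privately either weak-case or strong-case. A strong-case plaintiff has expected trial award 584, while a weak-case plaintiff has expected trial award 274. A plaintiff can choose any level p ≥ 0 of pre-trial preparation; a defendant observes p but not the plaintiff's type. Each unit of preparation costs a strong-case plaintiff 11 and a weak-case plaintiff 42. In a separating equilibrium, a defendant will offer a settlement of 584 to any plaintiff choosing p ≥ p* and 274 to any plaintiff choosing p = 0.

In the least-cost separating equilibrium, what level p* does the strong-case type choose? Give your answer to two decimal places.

A weak-case plaintiff choosing p = 0 receives 274.
Imitating at p* instead would pay 584 at cost 42·p*, netting 584 − 42·p*.
Indifference: 274 = 584 − 42·p*, so p* = (584 − 274) / 42 ≈ 7.38.
At p* the weak-case type's incentive constraint just binds; the strong-case type strictly prefers p* since its per-unit cost is lower.

7.38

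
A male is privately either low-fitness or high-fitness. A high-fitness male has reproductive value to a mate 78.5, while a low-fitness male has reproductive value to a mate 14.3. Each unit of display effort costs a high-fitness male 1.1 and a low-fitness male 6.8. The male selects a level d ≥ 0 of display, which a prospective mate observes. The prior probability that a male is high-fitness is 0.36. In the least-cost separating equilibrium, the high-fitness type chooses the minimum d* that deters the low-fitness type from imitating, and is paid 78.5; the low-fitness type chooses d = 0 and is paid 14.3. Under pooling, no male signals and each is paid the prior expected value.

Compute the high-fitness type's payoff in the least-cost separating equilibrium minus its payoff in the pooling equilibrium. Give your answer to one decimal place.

30.7

Least-cost separating signal: d* solves 14.3 = 78.5 − 6.8·d*, so d* = (78.5 − 14.3)/6.8 ≈ 9.4412.
High-fitness type's separating payoff: 78.5 − 1.1 × d* = 78.5 − 1.1 × (78.5 − 14.3)/6.8 = 78.5 − 70.62/6.8 ≈ 68.115.
Pooling payoff: 0.36 × 78.5 + 0.64 × 14.3 = 37.412.
Difference: 68.115 − 37.412 = 30.703, i.e. 30.7 to one decimal place.
The high-fitness type prefers to separate.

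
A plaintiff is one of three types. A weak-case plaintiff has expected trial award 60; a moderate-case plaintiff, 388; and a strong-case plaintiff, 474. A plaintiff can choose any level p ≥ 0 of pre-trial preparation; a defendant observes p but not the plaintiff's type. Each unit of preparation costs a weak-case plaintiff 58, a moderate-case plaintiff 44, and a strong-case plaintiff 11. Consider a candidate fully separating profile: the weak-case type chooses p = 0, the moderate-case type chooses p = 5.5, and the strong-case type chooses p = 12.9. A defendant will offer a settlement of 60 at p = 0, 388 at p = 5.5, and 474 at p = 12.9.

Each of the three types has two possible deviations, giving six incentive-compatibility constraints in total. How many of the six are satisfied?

Moderate-case (own payoff 388 − 44×5.5 = 146): to p=0 gives 60 → no gain ✓; to p=12.9 gives 474 − 44×12.9 = -93.6 → no gain ✓.
Weak-case (own payoff 60): to p=5.5 gives 388 − 58×5.5 = 69 → profitable ✗; to p=12.9 gives 474 − 58×12.9 = -274.2 → no gain ✓.
Strong-case (own payoff 474 − 11×12.9 = 332.1): to p=0 gives 60 → no gain ✓; to p=5.5 gives 388 − 11×5.5 = 327.5 → no gain ✓.
5 of the 6 constraints hold; not an equilibrium.

5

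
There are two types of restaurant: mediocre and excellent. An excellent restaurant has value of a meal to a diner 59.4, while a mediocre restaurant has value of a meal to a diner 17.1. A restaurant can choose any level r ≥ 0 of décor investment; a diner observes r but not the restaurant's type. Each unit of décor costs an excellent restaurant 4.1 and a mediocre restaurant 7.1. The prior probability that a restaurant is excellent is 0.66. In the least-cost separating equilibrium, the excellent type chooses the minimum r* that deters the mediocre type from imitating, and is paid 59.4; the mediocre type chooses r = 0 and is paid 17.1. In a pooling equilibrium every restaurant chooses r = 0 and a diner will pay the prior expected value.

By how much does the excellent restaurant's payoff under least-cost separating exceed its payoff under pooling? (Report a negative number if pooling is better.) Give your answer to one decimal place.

Least-cost separating signal: r* solves 17.1 = 59.4 − 7.1·r*, so r* = (59.4 − 17.1)/7.1 ≈ 5.9577.
Excellent type's separating payoff: 59.4 − 4.1 × r* = 59.4 − 4.1 × (59.4 − 17.1)/7.1 = 59.4 − 173.43/7.1 ≈ 34.973.
Pooling payoff: 0.66 × 59.4 + 0.34 × 17.1 = 45.018.
Difference: 34.973 − 45.018 = -10.045, i.e. -10.0 to one decimal place.
The excellent type would prefer the pooling outcome.

-10.0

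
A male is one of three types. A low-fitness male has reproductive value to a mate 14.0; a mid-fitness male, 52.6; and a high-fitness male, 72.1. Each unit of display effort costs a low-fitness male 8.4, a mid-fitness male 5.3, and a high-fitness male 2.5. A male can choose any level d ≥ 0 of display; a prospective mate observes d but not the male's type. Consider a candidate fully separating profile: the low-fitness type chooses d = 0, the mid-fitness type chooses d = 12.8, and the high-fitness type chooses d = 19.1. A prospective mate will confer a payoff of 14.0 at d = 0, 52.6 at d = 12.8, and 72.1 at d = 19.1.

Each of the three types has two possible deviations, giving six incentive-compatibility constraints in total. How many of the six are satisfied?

Mid-fitness (own payoff 52.6 − 5.3×12.8 = -15.24): to d=0 gives 14.0 → profitable ✗; to d=19.1 gives 72.1 − 5.3×19.1 = -29.13 → no gain ✓.
Low-fitness (own payoff 14.0): to d=12.8 gives 52.6 − 8.4×12.8 = -54.92 → no gain ✓; to d=19.1 gives 72.1 − 8.4×19.1 = -88.34 → no gain ✓.
High-fitness (own payoff 72.1 − 2.5×19.1 = 24.35): to d=0 gives 14.0 → no gain ✓; to d=12.8 gives 52.6 − 2.5×12.8 = 20.6 → no gain ✓.
5 of the 6 constraints hold; not an equilibrium.

5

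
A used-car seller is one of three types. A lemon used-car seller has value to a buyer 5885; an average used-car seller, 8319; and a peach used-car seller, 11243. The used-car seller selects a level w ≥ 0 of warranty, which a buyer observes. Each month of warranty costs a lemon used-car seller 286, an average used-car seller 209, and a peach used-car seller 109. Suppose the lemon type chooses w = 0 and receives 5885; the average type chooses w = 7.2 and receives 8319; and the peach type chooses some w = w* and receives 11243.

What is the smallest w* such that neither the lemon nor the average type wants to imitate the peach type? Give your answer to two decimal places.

21.19

Average type (on-path payoff 8319 − 209×7.2 = 6814.2) won't mimic when 6814.2 ≥ 11243 − 209·w*, i.e. w* ≥ 21.19.
Lemon type (on-path payoff 5885) won't mimic when 5885 ≥ 11243 − 286·w*, i.e. w* ≥ 18.73.
Both must hold, so w* = max(18.73, 21.19) = 21.19. The average type's constraint binds.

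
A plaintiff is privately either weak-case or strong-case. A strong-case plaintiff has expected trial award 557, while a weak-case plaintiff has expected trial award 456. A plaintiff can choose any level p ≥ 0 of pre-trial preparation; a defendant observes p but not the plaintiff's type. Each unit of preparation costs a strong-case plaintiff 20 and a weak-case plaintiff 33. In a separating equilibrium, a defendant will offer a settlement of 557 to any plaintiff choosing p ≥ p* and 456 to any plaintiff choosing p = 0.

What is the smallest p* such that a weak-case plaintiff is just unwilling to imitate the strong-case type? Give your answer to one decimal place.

A weak-case plaintiff choosing p = 0 receives 456.
Imitating at p* instead would pay 557 at cost 33·p*, netting 557 − 33·p*.
Indifference: 456 = 557 − 33·p*, so p* = (557 − 456) / 33 ≈ 3.1.
This is the weak-case type's binding incentive-compatibility constraint; any p ≥ 3.1 sustains separation on that side.

3.1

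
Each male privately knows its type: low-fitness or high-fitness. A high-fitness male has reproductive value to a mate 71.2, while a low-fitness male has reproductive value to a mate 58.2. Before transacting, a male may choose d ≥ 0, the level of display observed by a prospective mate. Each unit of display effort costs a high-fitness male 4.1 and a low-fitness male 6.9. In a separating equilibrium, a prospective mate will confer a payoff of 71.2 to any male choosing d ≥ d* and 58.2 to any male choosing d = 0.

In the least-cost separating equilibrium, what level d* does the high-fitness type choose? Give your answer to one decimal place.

1.9

A low-fitness male choosing d = 0 receives 58.2.
Imitating at d* instead would pay 71.2 at cost 6.9·d*, netting 71.2 − 6.9·d*.
Indifference: 58.2 = 71.2 − 6.9·d*, so d* = (71.2 − 58.2) / 6.9 ≈ 1.9.
At d* the low-fitness type's incentive constraint just binds; the high-fitness type strictly prefers d* since its per-unit cost is lower.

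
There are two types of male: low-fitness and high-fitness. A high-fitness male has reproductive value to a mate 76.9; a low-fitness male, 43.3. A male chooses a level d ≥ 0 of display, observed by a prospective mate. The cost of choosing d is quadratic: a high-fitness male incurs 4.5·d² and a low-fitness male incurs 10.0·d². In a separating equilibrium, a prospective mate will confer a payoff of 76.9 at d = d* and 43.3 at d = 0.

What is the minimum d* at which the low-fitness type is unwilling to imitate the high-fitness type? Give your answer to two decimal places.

The low-fitness type at d = 0 receives 43.3; imitating at d* yields 76.9 − 10.0·d*².
Indifference: 43.3 = 76.9 − 10.0·d*², so d*² = (76.9 − 43.3) / 10.0 = 3.36.
d* = √3.36 ≈ 1.83.

1.83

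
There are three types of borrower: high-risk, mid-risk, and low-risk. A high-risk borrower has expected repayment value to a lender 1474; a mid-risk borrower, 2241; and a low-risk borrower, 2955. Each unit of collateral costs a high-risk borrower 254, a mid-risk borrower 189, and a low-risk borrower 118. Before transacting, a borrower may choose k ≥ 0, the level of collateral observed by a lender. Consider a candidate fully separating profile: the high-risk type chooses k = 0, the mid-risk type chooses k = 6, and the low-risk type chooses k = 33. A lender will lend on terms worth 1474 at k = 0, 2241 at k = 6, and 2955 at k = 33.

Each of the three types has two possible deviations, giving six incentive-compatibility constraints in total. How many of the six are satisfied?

3

Mid-risk (own payoff 2241 − 189×6 = 1107): to k=0 gives 1474 → profitable ✗; to k=33 gives 2955 − 189×33 = -3282 → no gain ✓.
High-risk (own payoff 1474): to k=6 gives 2241 − 254×6 = 717 → no gain ✓; to k=33 gives 2955 − 254×33 = -5427 → no gain ✓.
Low-risk (own payoff 2955 − 118×33 = -939): to k=0 gives 1474 → profitable ✗; to k=6 gives 2241 − 118×6 = 1533 → profitable ✗.
3 of the 6 constraints hold; not an equilibrium.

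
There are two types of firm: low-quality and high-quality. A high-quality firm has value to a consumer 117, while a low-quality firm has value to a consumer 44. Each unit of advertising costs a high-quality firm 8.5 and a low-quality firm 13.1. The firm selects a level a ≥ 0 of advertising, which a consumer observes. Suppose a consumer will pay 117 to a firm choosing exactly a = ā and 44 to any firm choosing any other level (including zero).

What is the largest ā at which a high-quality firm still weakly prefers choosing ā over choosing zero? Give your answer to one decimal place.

Choosing ā yields the high-quality type 117 − 8.5·ā; choosing zero yields 44.
The high-quality type is indifferent at 117 − 8.5·ā = 44, i.e. ā = (117 − 44) / 8.5 ≈ 8.6.
For any ā above 8.6 the high-quality type would rather pool at zero, so separation collapses.

8.6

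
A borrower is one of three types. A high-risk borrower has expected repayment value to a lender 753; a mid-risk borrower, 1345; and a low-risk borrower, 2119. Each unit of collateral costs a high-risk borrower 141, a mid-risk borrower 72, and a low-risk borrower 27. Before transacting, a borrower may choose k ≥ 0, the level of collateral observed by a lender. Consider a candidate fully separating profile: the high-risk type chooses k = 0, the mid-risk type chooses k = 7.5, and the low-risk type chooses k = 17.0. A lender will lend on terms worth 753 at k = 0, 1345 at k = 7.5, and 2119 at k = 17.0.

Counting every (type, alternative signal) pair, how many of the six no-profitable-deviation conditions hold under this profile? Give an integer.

Low-risk (own payoff 2119 − 27×17.0 = 1660): to k=0 gives 753 → no gain ✓; to k=7.5 gives 1345 − 27×7.5 = 1142.5 → no gain ✓.
High-risk (own payoff 753): to k=7.5 gives 1345 − 141×7.5 = 287.5 → no gain ✓; to k=17.0 gives 2119 − 141×17.0 = -278 → no gain ✓.
Mid-risk (own payoff 1345 − 72×7.5 = 805): to k=0 gives 753 → no gain ✓; to k=17.0 gives 2119 − 72×17.0 = 895 → profitable ✗.
5 of the 6 constraints hold; not an equilibrium.

5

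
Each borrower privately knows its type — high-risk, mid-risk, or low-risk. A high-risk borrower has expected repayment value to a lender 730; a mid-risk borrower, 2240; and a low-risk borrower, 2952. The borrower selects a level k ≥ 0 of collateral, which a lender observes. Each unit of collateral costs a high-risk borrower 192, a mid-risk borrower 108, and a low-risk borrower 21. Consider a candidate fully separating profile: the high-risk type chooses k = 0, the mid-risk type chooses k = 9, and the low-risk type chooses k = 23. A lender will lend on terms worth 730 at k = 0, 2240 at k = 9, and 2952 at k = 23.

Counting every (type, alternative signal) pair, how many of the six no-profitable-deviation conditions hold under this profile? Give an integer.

High-risk (own payoff 730): to k=9 gives 2240 − 192×9 = 512 → no gain ✓; to k=23 gives 2952 − 192×23 = -1464 → no gain ✓.
Low-risk (own payoff 2952 − 21×23 = 2469): to k=0 gives 730 → no gain ✓; to k=9 gives 2240 − 21×9 = 2051 → no gain ✓.
Mid-risk (own payoff 2240 − 108×9 = 1268): to k=0 gives 730 → no gain ✓; to k=23 gives 2952 − 108×23 = 468 → no gain ✓.
6 of the 6 constraints hold; this profile is a separating equilibrium.

6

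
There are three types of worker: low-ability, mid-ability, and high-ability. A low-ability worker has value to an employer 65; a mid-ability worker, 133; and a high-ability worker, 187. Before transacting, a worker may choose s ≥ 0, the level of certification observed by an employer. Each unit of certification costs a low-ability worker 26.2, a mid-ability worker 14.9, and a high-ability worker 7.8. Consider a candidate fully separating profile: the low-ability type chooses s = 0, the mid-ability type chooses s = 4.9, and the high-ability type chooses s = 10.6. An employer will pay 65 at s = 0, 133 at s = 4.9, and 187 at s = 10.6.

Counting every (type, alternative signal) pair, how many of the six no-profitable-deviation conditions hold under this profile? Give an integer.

5

Mid-ability (own payoff 133 − 14.9×4.9 = 59.99): to s=0 gives 65 → profitable ✗; to s=10.6 gives 187 − 14.9×10.6 = 29.06 → no gain ✓.
Low-ability (own payoff 65): to s=4.9 gives 133 − 26.2×4.9 = 4.62 → no gain ✓; to s=10.6 gives 187 − 26.2×10.6 = -90.72 → no gain ✓.
High-ability (own payoff 187 − 7.8×10.6 = 104.32): to s=0 gives 65 → no gain ✓; to s=4.9 gives 133 − 7.8×4.9 = 94.78 → no gain ✓.
5 of the 6 constraints hold; not an equilibrium.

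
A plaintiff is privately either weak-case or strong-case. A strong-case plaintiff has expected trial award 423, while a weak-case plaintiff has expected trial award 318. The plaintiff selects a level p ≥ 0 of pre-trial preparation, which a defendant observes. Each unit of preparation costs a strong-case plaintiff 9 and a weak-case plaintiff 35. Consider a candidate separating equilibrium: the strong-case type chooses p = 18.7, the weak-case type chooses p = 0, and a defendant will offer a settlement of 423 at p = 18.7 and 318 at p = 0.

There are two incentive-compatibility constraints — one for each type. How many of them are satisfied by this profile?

Strong-case type: signal → 423 − 9 × 18.7 = 254.7; deviate to 0 → 318. IC fails (254.7 < 318).
Weak-case type: stay at 0 → 318; mimic → 423 − 35 × 18.7 = -231.5. IC holds (318 ≥ -231.5).
1 of 2 constraints hold, so this profile is not an equilibrium.

1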